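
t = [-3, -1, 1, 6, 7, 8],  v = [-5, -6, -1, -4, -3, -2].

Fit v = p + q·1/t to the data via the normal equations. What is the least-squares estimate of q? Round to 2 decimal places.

q = 2.61

From the data, Σ1 = 6, Σ1/t = 17/168, Σ1/t·1/t = 61385/28224.
For Aᵀv: Σv = -21, Σ1/t·v = 149/28.
Eliminating q: (61385/28224)·(row 1) − (17/168)·(row 2) gives (368021/28224)·p = (61385/28224)·(-21) − (17/168)·(149/28) = -434761/9408, so p = -1304283/368021.
Then q = ((149/28) − (17/168)·(-1304283/368021))/(61385/28224) = 961128/368021.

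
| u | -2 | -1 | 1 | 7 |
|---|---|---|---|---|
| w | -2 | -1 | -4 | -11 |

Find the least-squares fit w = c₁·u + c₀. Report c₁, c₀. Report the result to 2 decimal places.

c₁ = -1.10, c₀ = -3.13

Compute the Gram sums: Σu·u = 55, Σu = 5, Σ1 = 4.
For Aᵀw: Σu·w = -76, Σw = -18.
AᵀA·[c₁, c₀]ᵀ = Aᵀw becomes [[55, 5]; [5, 4]]·[c₁, c₀]ᵀ = [-76, -18]ᵀ.
det = 55·4 − 5² = 195.
c₁ = ((-76)·4 − 5·(-18))/195 = -214/195; c₀ = (55·(-18) − 5·(-76))/195 = -122/39.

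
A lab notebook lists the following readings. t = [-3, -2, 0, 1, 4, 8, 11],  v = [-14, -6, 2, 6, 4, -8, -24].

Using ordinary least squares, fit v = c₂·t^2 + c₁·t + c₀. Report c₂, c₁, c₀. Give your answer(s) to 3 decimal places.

c₂ = -0.491, c₁ = 2.995, c₀ = 1.232

Compute the Gram sums: Σt^2·t^2 = 19091, Σt^2·t = 1873, Σt^2 = 215, Σt·t = 215, Σt = 19, Σ1 = 7.
Right-hand side: Σt^2·v = -3496, Σt·v = -252, Σv = -40.
So XᵀX·[c₂, c₁, c₀]ᵀ = Xᵀv: [[19091, 1873, 215]; [1873, 215, 19]; [215, 19, 7]]·[c₂, c₁, c₀]ᵀ = [-3496, -252, -40]ᵀ.
Row-reducing yields c₂ = -324838/661809, c₁ = 1982108/661809, c₀ = 271798/220603.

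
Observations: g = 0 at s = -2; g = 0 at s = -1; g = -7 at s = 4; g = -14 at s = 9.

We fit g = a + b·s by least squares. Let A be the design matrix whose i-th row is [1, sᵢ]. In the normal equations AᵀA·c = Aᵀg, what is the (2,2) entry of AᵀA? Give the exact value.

102

Row 2 ↔ basis s, column 2 ↔ basis s, so (AᵀA)_{2,2} = Σᵢ (s)·(s) = (-2)·(-2) + (-1)·(-1) + (4)·(4) + (9)·(9) = 102.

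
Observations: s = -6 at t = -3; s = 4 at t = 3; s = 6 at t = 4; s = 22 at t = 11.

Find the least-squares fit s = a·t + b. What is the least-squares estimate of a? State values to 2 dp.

Forming MᵀM = [[155, 15]; [15, 4]] and Mᵀs = [296, 26]ᵀ gives MᵀM·[a, b]ᵀ = Mᵀs.
Δ = 155·4 − 15² = 395.
a = (296·4 − 15·26)/395 = 794/395; b = (155·26 − 15·296)/395 = -82/79.

a = 2.01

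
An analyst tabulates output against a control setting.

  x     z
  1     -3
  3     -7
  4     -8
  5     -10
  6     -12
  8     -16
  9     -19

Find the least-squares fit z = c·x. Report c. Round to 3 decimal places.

c = -2.056

The normal system MᵀM·[c]ᵀ = Mᵀz is [[232]]·[c]ᵀ = [-477]ᵀ.
c = (-477)/232 = -2.05603.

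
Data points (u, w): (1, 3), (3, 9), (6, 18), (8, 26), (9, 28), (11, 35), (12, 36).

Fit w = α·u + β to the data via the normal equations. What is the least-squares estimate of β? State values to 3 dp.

β = -0.101

Entries of XᵀX: Σu·u = 456, Σu = 50, Σ1 = 7.
Moment sums: Σu·w = 1415, Σw = 155.
Normal equations: [[456, 50]; [50, 7]]·[α, β]ᵀ = [1415, 155]ᵀ.
Determinant 456·7 − 50² = 692.
α = (1415·7 − 50·155)/692 = 2155/692; β = (456·155 − 50·1415)/692 = -35/346.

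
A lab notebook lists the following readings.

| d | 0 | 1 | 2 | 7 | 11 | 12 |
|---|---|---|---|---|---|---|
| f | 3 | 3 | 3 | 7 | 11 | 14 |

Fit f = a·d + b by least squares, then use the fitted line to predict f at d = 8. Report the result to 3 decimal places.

f̂ = 9.042

Setting ∂/∂a … = 0 gives: 319·a + 33·b = 347;  33·a + 6·b = 41.
Eliminating b: 6·(row 1) − 33·(row 2) gives 825·a = 6·347 − 33·41 = 729, so a = 243/275.
Then b = (41 − 33·(243/275))/6 = 148/75.
At d = 8: f̂ = (243/275)·(8) + (148/75)·(1) = 1492/165.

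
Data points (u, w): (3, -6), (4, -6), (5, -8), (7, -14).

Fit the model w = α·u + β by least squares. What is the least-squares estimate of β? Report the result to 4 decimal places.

Forming AᵀA = [[99, 19]; [19, 4]] and Aᵀw = [-180, -34]ᵀ gives AᵀA·[α, β]ᵀ = Aᵀw.
Eliminating β: 4·(row 1) − 19·(row 2) gives 35·α = 4·(-180) − 19·(-34) = -74, so α = -74/35.
Then β = ((-34) − 19·(-74/35))/4 = 54/35.

β = 1.5429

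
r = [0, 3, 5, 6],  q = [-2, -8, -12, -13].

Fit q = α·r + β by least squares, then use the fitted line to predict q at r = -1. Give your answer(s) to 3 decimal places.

Forming MᵀM = [[70, 14]; [14, 4]] and Mᵀq = [-162, -35]ᵀ gives MᵀM·[α, β]ᵀ = Mᵀq.
det = 70·4 − 14² = 84.
α = ((-162)·4 − 14·(-35))/84 = -79/42; β = (70·(-35) − 14·(-162))/84 = -13/6.
At r = -1: q̂ = (-79/42)·(-1) + (-13/6)·(1) = -2/7.

q̂ = -0.286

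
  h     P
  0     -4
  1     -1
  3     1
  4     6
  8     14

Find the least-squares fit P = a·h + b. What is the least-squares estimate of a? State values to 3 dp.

MᵀM·[a, b]ᵀ = MᵀP reads: 90·a + 16·b = 138;  16·a + 5·b = 16.
Determinant 90·5 − 16² = 194.
a = (138·5 − 16·16)/194 = 217/97; b = (90·16 − 16·138)/194 = -384/97.

a = 2.237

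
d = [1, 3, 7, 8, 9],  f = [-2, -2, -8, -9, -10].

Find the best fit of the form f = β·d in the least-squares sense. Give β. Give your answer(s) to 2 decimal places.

From the data, Σd·d = 204.
And Σd·f = -226.
Hence β = -226 / 204 ≈ -1.10784.

β = -1.11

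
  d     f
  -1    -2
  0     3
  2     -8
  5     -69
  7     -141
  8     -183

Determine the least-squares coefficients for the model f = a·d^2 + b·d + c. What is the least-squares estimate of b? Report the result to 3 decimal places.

b = 0.727

The normal equations are: 7139·a + 987·b + 143·c = -20380;  987·a + 143·b + 21·c = -2810;  143·a + 21·b + 6·c = -400.
(Σd^2·d^2 = 7139, Σd^2·d = 987, Σd^2 = 143, Σd·d = 143, Σd = 21, Σ1 = 6, Σd^2·f = -20380, Σd·f = -2810, Σf = -400.)
Row-reducing yields a = -1465/488, b = 49285/67832, c = 79335/33916.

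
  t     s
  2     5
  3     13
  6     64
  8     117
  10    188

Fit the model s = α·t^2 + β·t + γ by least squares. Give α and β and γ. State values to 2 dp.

Sums needed: Σt^2·t^2 = 15489, Σt^2·t = 1763, Σt^2 = 213, Σt·t = 213, Σt = 29, Σ1 = 5.
And Σt^2·s = 28729, Σt·s = 3249, Σs = 387.
So MᵀM·[α, β, γ]ᵀ = Mᵀs: [[15489, 1763, 213]; [1763, 213, 29]; [213, 29, 5]]·[α, β, γ]ᵀ = [28729, 3249, 387]ᵀ.
Row-reducing yields α = 23195/11299, β = -19843/11299, γ = 1525/11299.

α = 2.05, β = -1.76, γ = 0.13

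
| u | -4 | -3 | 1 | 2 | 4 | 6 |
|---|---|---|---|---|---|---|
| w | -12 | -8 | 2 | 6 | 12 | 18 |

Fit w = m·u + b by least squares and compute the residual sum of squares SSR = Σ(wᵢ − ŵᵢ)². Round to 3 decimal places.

SSR = 1.789

XᵀX·[m, b]ᵀ = Xᵀw reads: 82·m + 6·b = 242;  6·m + 6·b = 18.
Determinant 82·6 − 6² = 456.
m = (242·6 − 6·18)/456 = 56/19; b = (82·18 − 6·242)/456 = 1/19.
Residuals: -5/19, 15/19, -1, 1/19, 3/19, 5/19; SSR = 34/19.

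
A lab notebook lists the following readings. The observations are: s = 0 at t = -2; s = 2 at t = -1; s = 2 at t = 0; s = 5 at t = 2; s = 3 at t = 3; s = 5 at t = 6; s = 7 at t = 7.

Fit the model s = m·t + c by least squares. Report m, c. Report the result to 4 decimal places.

m = 0.6290, c = 2.0806

Compute the Gram sums: Σt·t = 103, Σt = 15, Σ1 = 7.
Moment sums: Σt·s = 96, Σs = 24.
So XᵀX·[m, c]ᵀ = Xᵀs: [[103, 15]; [15, 7]]·[m, c]ᵀ = [96, 24]ᵀ.
Δ = 103·7 − 15² = 496.
m = (96·7 − 15·24)/496 = 39/62; c = (103·24 − 15·96)/496 = 129/62.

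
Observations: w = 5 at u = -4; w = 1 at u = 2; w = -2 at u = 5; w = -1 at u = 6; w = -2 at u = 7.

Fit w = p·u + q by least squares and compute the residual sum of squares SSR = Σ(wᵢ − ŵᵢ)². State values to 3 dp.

Entries of XᵀX: Σu·u = 130, Σu = 16, Σ1 = 5.
Right-hand side: Σu·w = -48, Σw = 1.
XᵀX·[p, q]ᵀ = Xᵀw becomes [[130, 16]; [16, 5]]·[p, q]ᵀ = [-48, 1]ᵀ.
Eliminating q: 5·(row 1) − 16·(row 2) gives 394·p = 5·(-48) − 16·1 = -256, so p = -128/197.
Then q = (1 − 16·(-128/197))/5 = 449/197.
Residuals: 24/197, 4/197, -203/197, 122/197, 53/197; SSR = 302/197.

SSR = 1.533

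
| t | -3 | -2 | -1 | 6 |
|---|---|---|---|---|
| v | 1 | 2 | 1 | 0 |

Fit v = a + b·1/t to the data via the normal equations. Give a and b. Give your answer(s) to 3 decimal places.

Forming MᵀM = [[4, -5/3]; [-5/3, 25/18]] and Mᵀv = [4, -7/3]ᵀ gives MᵀM·[a, b]ᵀ = Mᵀv.
det = 4·(25/18) − (-5/3)² = 25/9.
a = (4·(25/18) − (-5/3)·(-7/3))/(25/9) = 3/5; b = (4·(-7/3) − (-5/3)·4)/(25/9) = -24/25.

a = 0.600, b = -0.960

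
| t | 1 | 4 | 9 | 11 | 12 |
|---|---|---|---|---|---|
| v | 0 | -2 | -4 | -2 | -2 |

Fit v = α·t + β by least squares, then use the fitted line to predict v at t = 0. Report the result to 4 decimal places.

v̂ = -0.6726

Compute the Gram sums: Σt·t = 363, Σt = 37, Σ1 = 5.
And Σt·v = -90, Σv = -10.
Normal equations: [[363, 37]; [37, 5]]·[α, β]ᵀ = [-90, -10]ᵀ.
Δ = 363·5 − 37² = 446.
α = ((-90)·5 − 37·(-10))/446 = -40/223; β = (363·(-10) − 37·(-90))/446 = -150/223.
At t = 0: v̂ = (-40/223)·(0) + (-150/223)·(1) = -150/223.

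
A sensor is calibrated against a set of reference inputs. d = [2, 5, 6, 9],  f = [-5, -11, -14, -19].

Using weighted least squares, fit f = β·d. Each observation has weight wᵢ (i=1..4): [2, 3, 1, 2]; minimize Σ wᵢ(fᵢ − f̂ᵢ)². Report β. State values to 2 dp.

β = -2.17

The normal system AᵀWA·[β]ᵀ = AᵀWf is [[281]]·[β]ᵀ = [-611]ᵀ.
β = (-611)/281 = -2.17438.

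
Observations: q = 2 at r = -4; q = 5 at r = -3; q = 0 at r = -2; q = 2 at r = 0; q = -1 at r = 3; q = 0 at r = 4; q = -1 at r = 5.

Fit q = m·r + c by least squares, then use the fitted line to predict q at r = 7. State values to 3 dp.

Forming AᵀA = [[79, 3]; [3, 7]] and Aᵀq = [-31, 7]ᵀ gives AᵀA·[m, c]ᵀ = Aᵀq.
Δ = 79·7 − 3² = 544.
m = ((-31)·7 − 3·7)/544 = -7/16; c = (79·7 − 3·(-31))/544 = 19/16.
At r = 7: q̂ = (-7/16)·(7) + (19/16)·(1) = -15/8.

q̂ = -1.875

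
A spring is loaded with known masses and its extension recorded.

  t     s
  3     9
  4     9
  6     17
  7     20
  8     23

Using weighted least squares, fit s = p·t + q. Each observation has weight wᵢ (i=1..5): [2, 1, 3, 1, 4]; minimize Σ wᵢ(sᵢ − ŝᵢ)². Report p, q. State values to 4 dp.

p = 2.9486, q = -0.6869

Entries of MᵀWM: Σwᵢ·t·t = 447, Σwᵢ·t = 67, Σwᵢ·1 = 11.
And Σwᵢ·t·s = 1272, Σwᵢ·s = 190.
So MᵀWM·[p, q]ᵀ = MᵀWs: [[447, 67]; [67, 11]]·[p, q]ᵀ = [1272, 190]ᵀ.
Δ = 447·11 − 67² = 428.
p = (1272·11 − 67·190)/428 = 631/214; q = (447·190 − 67·1272)/428 = -147/214.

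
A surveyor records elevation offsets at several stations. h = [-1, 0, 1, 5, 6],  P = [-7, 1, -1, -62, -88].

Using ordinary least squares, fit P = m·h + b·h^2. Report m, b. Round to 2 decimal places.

With design matrix X, XᵀX = [[63, 341]; [341, 1923]] and XᵀP = [-832, -4726]ᵀ.
det = 63·1923 − 341² = 4868.
m = ((-832)·1923 − 341·(-4726))/4868 = 5815/2434; b = (63·(-4726) − 341·(-832))/4868 = -7013/2434.

m = 2.39, b = -2.88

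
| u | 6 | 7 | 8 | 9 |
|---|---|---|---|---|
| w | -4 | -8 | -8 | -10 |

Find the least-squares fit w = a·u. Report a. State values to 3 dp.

From the data, Σu·u = 230.
And Σu·w = -234.
Normal equations: [[230]]·[a]ᵀ = [-234]ᵀ.
Hence a = -234 / 230 ≈ -1.01739.

a = -1.017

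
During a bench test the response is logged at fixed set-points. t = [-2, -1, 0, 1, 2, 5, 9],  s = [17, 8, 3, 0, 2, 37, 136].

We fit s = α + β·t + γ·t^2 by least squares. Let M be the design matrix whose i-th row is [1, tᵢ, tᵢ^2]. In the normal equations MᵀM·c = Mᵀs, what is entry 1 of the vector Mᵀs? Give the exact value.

Entry 1 ↔ basis 1, so (Mᵀs)_{1} = Σᵢ sᵢ = (1)·(17) + (1)·(8) + (1)·(3) + (1)·(0) + (1)·(2) + (1)·(37) + (1)·(136) = 203.

203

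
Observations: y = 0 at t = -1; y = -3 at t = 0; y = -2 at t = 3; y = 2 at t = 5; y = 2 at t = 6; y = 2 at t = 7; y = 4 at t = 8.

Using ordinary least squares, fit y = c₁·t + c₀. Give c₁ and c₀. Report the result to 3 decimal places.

c₁ = 0.583, c₀ = -1.619

Compute the Gram sums: Σt·t = 184, Σt = 28, Σ1 = 7.
Moment sums: Σt·y = 62, Σy = 5.
Eliminating c₀: 7·(row 1) − 28·(row 2) gives 504·c₁ = 7·62 − 28·5 = 294, so c₁ = 7/12.
Then c₀ = (5 − 28·(7/12))/7 = -34/21.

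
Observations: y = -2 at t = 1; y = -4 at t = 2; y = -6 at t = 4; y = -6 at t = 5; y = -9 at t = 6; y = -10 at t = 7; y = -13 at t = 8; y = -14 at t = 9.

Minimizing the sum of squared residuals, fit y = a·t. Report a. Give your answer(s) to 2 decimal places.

a = -1.51

With design matrix M, MᵀM = [[276]] and Mᵀy = [-418]ᵀ.
Hence a = -418 / 276 ≈ -1.51449.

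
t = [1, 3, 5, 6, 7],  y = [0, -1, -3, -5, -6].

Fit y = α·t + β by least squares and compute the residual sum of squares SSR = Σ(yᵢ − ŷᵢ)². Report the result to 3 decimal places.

SSR = 1.172

Compute the Gram sums: Σt·t = 120, Σt = 22, Σ1 = 5.
Right-hand side: Σt·y = -90, Σy = -15.
So AᵀA·[α, β]ᵀ = Aᵀy: [[120, 22]; [22, 5]]·[α, β]ᵀ = [-90, -15]ᵀ.
Δ = 120·5 − 22² = 116.
α = ((-90)·5 − 22·(-15))/116 = -30/29; β = (120·(-15) − 22·(-90))/116 = 45/29.
Residuals: -15/29, 16/29, 18/29, -10/29, -9/29; SSR = 34/29.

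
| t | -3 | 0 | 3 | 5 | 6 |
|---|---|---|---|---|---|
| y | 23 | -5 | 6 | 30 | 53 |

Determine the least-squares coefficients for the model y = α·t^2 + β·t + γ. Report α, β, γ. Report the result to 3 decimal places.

α = 2.077, β = -3.023, γ = -4.766

Forming XᵀX = [[2083, 341, 79]; [341, 79, 11]; [79, 11, 5]] and Xᵀy = [2919, 417, 107]ᵀ gives XᵀX·[α, β, γ]ᵀ = Xᵀy.
Solving the 3×3 system (Gaussian elimination) gives α = 15397/7413, β = -22412/7413, γ = -11776/2471.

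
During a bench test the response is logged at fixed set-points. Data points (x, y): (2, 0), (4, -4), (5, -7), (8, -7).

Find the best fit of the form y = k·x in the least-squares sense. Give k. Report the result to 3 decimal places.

Entries of MᵀM: Σx·x = 109.
For Mᵀy: Σx·y = -107.
k = (-107)/109 = -0.981651.

k = -0.982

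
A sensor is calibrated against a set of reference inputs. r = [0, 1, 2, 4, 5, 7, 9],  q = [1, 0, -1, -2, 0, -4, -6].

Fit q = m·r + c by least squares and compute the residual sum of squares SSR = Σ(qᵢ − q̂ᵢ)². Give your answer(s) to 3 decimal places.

SSR = 7.179

From the data, Σr·r = 176, Σr = 28, Σ1 = 7.
Moment sums: Σr·q = -92, Σq = -12.
Eliminating c: 7·(row 1) − 28·(row 2) gives 448·m = 7·(-92) − 28·(-12) = -308, so m = -11/16.
Then c = ((-12) − 28·(-11/16))/7 = 29/28.
Residuals: -1/28, -39/112, -37/56, -2/7, 269/112, -25/112, -95/112; SSR = 201/28.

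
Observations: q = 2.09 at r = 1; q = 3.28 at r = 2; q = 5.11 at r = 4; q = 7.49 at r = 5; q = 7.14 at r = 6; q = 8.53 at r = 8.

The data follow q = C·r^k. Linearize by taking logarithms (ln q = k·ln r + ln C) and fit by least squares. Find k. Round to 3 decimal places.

With ln qᵢ as the transformed response and ln rᵢ as the regressor:
Over the data: Σln r = 7.5601, Σ(ln r)² = 12.5270, Σln q = 9.6791, Σln r·ln q = 14.3049.
Normal system: [[12.5270, 7.5601]; [7.5601, 6]]·[k, ln C]ᵀ = [14.3049, 9.6791]ᵀ.
Slope k = (n·Σln r·ln q − Σln r·Σln q)/(n·Σ(ln r)² − (Σln r)²) = (6·14.3049 − 7.5601·9.6791)/18.0074 = 0.70277; ln C = (Σln q − k·Σln r)/n = 0.72768.

k = 0.703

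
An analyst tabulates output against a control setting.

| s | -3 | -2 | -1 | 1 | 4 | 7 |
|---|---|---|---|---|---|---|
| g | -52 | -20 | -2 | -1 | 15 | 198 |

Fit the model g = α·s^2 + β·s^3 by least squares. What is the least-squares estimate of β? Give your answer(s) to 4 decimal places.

β = 0.9917

Forming XᵀX = [[2756, 17556]; [17556, 122540]] and Xᵀg = [9391, 70439]ᵀ gives XᵀX·[α, β]ᵀ = Xᵀg.
det = 2756·122540 − 17556² = 29507104.
α = (9391·122540 − 17556·70439)/29507104 = -57389/19724; β = (2756·70439 − 17556·9391)/29507104 = 107579/108482.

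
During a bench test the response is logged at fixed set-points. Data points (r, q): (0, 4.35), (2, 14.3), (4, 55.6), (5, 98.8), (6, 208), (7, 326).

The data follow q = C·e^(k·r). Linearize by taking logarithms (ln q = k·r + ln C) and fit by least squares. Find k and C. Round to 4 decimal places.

k = 0.6302, C = 4.2922

Let Y = ln q. Fitting Y = k·r + ln C by least squares:
Over the data: Σr = 24.0000, Σ(r)² = 130.0000, Σln q = 23.8662, Σr·ln q = 116.8923.
Normal system: [[130.0000, 24.0000]; [24.0000, 6]]·[k, ln C]ᵀ = [116.8923, 23.8662]ᵀ.
Solving (det = 204.0000): k = 0.63022, ln C = 1.45679, so C = exp(1.45679) = 4.29217.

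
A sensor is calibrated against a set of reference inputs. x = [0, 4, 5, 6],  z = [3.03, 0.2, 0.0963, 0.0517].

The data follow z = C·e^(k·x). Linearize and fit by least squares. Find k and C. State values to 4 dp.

Let Y = ln z. Fitting Y = k·x + ln C by least squares:
Σx = 15.0000, Σ(x)² = 77.0000, Σln z = -5.8035, Σx·ln z = -35.9130.
Equations: 77.0000·k + 15.0000·ln C = -35.9130;  15.0000·k + 4·ln C = -5.8035.
Slope k = (n·Σx·ln z − Σx·Σln z)/(n·Σ(x)² − (Σx)²) = (4·-35.9130 − 15.0000·-5.8035)/83.0000 = -0.68193; ln C = (Σln z − k·Σx)/n = 1.10636, so C = exp(1.10636) = 3.02334.

k = -0.6819, C = 3.0233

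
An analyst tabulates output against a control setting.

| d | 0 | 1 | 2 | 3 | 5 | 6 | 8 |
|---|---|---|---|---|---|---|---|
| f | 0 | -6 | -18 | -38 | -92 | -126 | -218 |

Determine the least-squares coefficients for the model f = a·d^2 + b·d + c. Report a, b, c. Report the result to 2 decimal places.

a = -2.97, b = -3.42, c = 0.12

From the data, Σd^2·d^2 = 6115, Σd^2·d = 889, Σd^2 = 139, Σd·d = 139, Σd = 25, Σ1 = 7.
And Σd^2·f = -21208, Σd·f = -3116, Σf = -498.
So MᵀM·[a, b, c]ᵀ = Mᵀf: [[6115, 889, 139]; [889, 139, 25]; [139, 25, 7]]·[a, b, c]ᵀ = [-21208, -3116, -498]ᵀ.
Inverting the 3×3 Gram matrix, [a, b, c]ᵀ = [-229/77, -1579/462, 5/42]ᵀ.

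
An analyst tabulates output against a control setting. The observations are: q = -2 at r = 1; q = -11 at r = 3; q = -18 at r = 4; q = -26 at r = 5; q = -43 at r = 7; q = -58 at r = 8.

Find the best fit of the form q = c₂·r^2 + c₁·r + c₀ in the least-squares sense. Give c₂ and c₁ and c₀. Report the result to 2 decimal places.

c₂ = -0.67, c₁ = -1.78, c₀ = 0.28

Setting ∂/∂c₂ … = 0 gives: 7460·c₂ + 1072·c₁ + 164·c₀ = -6858;  1072·c₂ + 164·c₁ + 28·c₀ = -1002;  164·c₂ + 28·c₁ + 6·c₀ = -158.
Inverting the 3×3 Gram matrix, [c₂, c₁, c₀]ᵀ = [-87/130, -1159/650, 7/25]ᵀ.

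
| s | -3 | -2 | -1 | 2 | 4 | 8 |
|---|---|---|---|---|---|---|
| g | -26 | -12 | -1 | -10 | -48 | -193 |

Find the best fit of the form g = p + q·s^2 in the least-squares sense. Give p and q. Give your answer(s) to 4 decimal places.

p = 1.2956, q = -3.0385

The normal system XᵀX·[p, q]ᵀ = Xᵀg is [[6, 98]; [98, 4466]]·[p, q]ᵀ = [-290, -13443]ᵀ.
det = 6·4466 − 98² = 17192.
p = ((-290)·4466 − 98·(-13443))/17192 = 1591/1228; q = (6·(-13443) − 98·(-290))/17192 = -26119/8596.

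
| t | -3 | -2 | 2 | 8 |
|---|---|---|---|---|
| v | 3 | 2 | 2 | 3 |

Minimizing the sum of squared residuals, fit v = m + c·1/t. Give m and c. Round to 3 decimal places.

m = 2.491, c = -0.169

Normal-equation sums: Σ1 = 4, Σ1/t = -5/24, Σ1/t·1/t = 361/576.
Moment sums: Σv = 10, Σ1/t·v = -5/8.
Normal equations: [[4, -5/24]; [-5/24, 361/576]]·[m, c]ᵀ = [10, -5/8]ᵀ.
Determinant 4·(361/576) − (-5/24)² = 473/192.
m = (10·(361/576) − (-5/24)·(-5/8))/(473/192) = 3535/1419; c = (4·(-5/8) − (-5/24)·10)/(473/192) = -80/473.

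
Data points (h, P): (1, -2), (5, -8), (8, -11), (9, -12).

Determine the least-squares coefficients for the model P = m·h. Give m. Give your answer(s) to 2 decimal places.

XᵀX·[m]ᵀ = XᵀP reads: 171·m = -238.
m = (-238)/171 = -1.39181.

m = -1.39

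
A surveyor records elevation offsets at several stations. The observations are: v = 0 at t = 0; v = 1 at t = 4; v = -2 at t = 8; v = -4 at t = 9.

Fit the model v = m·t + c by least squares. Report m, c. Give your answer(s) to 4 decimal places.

m = -0.4286, c = 1.0000

AᵀA·[m, c]ᵀ = Aᵀv reads: 161·m + 21·c = -48;  21·m + 4·c = -5.
(Σt·t = 161, Σt = 21, Σ1 = 4, Σt·v = -48, Σv = -5.)
Eliminating c: 4·(row 1) − 21·(row 2) gives 203·m = 4·(-48) − 21·(-5) = -87, so m = -3/7.
Then c = ((-5) − 21·(-3/7))/4 = 1.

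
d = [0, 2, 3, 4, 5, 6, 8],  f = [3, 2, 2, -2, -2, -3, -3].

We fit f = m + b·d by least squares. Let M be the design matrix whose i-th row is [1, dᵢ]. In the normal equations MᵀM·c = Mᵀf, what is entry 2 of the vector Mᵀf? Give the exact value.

-50

Entry 2 ↔ basis d, so (Mᵀf)_{2} = Σᵢ (d)·fᵢ = (0)·(3) + (2)·(2) + (3)·(2) + (4)·(-2) + (5)·(-2) + (6)·(-3) + (8)·(-3) = -50.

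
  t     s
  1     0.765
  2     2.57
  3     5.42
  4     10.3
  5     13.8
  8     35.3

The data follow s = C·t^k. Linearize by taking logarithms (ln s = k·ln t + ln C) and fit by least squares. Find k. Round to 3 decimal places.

With ln sᵢ as the transformed response and ln tᵢ as the regressor:
Σln t = 6.8669, Σ(ln t)² = 10.5236, Σln s = 10.8868, Σln t·ln s = 17.3792.
Equations: 10.5236·k + 6.8669·ln C = 17.3792;  6.8669·k + 6·ln C = 10.8868.
Slope k = (n·Σln t·ln s − Σln t·Σln s)/(n·Σ(ln t)² − (Σln t)²) = (6·17.3792 − 6.8669·10.8868)/15.9867 = 1.84629; ln C = (Σln s − k·Σln t)/n = -0.29859.

k = 1.846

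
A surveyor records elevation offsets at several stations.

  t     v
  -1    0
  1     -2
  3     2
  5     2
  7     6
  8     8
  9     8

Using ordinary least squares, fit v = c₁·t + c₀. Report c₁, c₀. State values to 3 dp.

The normal system MᵀM·[c₁, c₀]ᵀ = Mᵀv is [[230, 32]; [32, 7]]·[c₁, c₀]ᵀ = [192, 24]ᵀ.
Eliminating c₀: 7·(row 1) − 32·(row 2) gives 586·c₁ = 7·192 − 32·24 = 576, so c₁ = 288/293.
Then c₀ = (24 − 32·(288/293))/7 = -312/293.

c₁ = 0.983, c₀ = -1.065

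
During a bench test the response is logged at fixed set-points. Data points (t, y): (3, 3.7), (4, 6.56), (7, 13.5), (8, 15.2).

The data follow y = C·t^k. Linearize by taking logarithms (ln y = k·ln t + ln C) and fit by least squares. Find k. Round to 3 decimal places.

k = 1.418

Taking logs, ln y = k·ln t + ln C, so regress ln y on ln t.
AᵀA = [[11.2394, 6.5103]; [6.5103, 4]], rhs = [14.7683, 8.5133]ᵀ  (here Σln t = 6.5103, Σ(ln t)² = 11.2394, Σln y = 8.5133, Σln t·ln y = 14.7683).
Solving (det = 2.5742): k = 1.41774, ln C = -0.17914.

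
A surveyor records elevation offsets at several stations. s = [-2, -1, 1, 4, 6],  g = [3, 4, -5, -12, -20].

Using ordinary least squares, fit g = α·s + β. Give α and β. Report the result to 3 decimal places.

α = -2.987, β = -1.221

The normal system AᵀA·[α, β]ᵀ = Aᵀg is [[58, 8]; [8, 5]]·[α, β]ᵀ = [-183, -30]ᵀ.
Eliminating β: 5·(row 1) − 8·(row 2) gives 226·α = 5·(-183) − 8·(-30) = -675, so α = -675/226.
Then β = ((-30) − 8·(-675/226))/5 = -138/113.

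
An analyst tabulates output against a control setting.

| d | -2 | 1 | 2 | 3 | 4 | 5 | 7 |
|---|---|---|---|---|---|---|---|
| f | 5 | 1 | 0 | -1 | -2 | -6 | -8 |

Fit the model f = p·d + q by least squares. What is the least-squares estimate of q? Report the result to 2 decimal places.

From the data, Σd·d = 108, Σd = 20, Σ1 = 7.
For Mᵀf: Σd·f = -106, Σf = -11.
Eliminating q: 7·(row 1) − 20·(row 2) gives 356·p = 7·(-106) − 20·(-11) = -522, so p = -261/178.
Then q = ((-11) − 20·(-261/178))/7 = 233/89.

q = 2.62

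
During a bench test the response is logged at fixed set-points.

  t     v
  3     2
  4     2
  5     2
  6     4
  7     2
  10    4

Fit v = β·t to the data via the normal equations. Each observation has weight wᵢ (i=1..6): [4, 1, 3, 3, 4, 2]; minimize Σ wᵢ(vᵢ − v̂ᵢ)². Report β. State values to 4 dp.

β = 0.4279

Entries of MᵀWM: Σwᵢ·t·t = 631.
For MᵀWv: Σwᵢ·t·v = 270.
β = 270/631 = 0.427892.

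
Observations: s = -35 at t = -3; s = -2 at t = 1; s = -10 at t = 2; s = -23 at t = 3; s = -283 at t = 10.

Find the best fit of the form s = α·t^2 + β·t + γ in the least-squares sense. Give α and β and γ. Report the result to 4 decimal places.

α = -3.0161, β = 2.0236, γ = -1.6650

From the data, Σt^2·t^2 = 10179, Σt^2·t = 1009, Σt^2 = 123, Σt·t = 123, Σt = 13, Σ1 = 5.
And Σt^2·s = -28864, Σt·s = -2816, Σs = -353.
Normal equations: [[10179, 1009, 123]; [1009, 123, 13]; [123, 13, 5]]·[α, β, γ]ᵀ = [-28864, -2816, -353]ᵀ.
Inverting the 3×3 Gram matrix, [α, β, γ]ᵀ = [-614793/203836, 412487/203836, -84845/50959]ᵀ.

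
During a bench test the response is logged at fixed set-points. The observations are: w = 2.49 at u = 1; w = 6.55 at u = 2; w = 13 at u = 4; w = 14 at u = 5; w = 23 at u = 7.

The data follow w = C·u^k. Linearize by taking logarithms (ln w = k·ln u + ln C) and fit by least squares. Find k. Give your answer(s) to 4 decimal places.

k = 1.0963

Linearized form: ln w = k·ln u + ln C. From the 5 transformed points,
Over the data: Σln u = 5.6348, Σ(ln u)² = 8.7791, Σln w = 11.1312, Σln u·ln w = 15.2073.
Normal system: [[8.7791, 5.6348]; [5.6348, 5]]·[k, ln C]ᵀ = [15.2073, 11.1312]ᵀ.
Solving (det = 12.1448): k = 1.09630, ln C = 0.99076.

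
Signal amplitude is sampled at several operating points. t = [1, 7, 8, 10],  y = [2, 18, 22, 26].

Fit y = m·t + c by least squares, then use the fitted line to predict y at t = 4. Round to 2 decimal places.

Setting ∂/∂m … = 0 gives: 214·m + 26·c = 564;  26·m + 4·c = 68.
(Σt·t = 214, Σt = 26, Σ1 = 4, Σt·y = 564, Σy = 68.)
det = 214·4 − 26² = 180.
m = (564·4 − 26·68)/180 = 122/45; c = (214·68 − 26·564)/180 = -28/45.
At t = 4: ŷ = (122/45)·(4) + (-28/45)·(1) = 92/9.

ŷ = 10.22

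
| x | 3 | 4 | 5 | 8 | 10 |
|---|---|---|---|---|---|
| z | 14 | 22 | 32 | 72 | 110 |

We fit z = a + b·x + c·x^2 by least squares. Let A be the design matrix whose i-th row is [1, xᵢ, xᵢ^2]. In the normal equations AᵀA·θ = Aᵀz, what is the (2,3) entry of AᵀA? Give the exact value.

1728

Row 2 ↔ basis x, column 3 ↔ basis x^2, so (AᵀA)_{2,3} = Σᵢ (x)·(x^2) = (3)·(9) + (4)·(16) + (5)·(25) + (8)·(64) + (10)·(100) = 1728.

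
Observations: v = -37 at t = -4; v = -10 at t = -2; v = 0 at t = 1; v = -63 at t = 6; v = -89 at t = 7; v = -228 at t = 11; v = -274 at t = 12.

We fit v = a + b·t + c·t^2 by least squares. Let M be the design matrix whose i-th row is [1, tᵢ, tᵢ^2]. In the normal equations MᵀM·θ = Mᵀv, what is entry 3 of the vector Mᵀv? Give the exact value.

Entry 3 ↔ basis t^2, so (Mᵀv)_{3} = Σᵢ (t^2)·vᵢ = (16)·(-37) + (4)·(-10) + (1)·(0) + (36)·(-63) + (49)·(-89) + (121)·(-228) + (144)·(-274) = -74305.

-74305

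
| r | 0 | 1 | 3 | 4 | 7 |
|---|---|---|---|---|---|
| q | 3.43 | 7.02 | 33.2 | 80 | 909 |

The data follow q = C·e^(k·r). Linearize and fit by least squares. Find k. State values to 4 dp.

Let Y = ln q. Fitting Y = k·r + ln C by least squares:
Over the data: Σr = 15.0000, Σ(r)² = 75.0000, Σln q = 17.8782, Σr·ln q = 77.6709.
Normal system: [[75.0000, 15.0000]; [15.0000, 5]]·[k, ln C]ᵀ = [77.6709, 17.8782]ᵀ.
Slope k = (n·Σr·ln q − Σr·Σln q)/(n·Σ(r)² − (Σr)²) = (5·77.6709 − 15.0000·17.8782)/150.0000 = 0.80121; ln C = (Σln q − k·Σr)/n = 1.17203.

k = 0.8012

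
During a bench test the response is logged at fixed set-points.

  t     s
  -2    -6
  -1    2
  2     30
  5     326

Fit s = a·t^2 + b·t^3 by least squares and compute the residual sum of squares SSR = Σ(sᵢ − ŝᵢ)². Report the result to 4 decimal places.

SSR = 7.8230

Entries of XᵀX: Σt^2·t^2 = 658, Σt^2·t^3 = 3124, Σt^3·t^3 = 15754.
For Xᵀs: Σt^2·s = 8248, Σt^3·s = 41036.
Normal equations: [[658, 3124]; [3124, 15754]]·[a, b]ᵀ = [8248, 41036]ᵀ.
Δ = 658·15754 − 3124² = 606756.
a = (8248·15754 − 3124·41036)/606756 = 435632/151689; b = (658·41036 − 3124·8248)/606756 = 308734/151689.
Residuals: -60930/50563, 176480/151689, 338270/151689, -31936/151689; SSR = 1186664/151689.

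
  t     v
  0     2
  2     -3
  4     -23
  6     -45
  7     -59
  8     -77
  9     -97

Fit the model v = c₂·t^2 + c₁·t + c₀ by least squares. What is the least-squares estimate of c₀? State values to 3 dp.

XᵀX·[c₂, c₁, c₀]ᵀ = Xᵀv reads: 14626·c₂ + 1872·c₁ + 250·c₀ = -17676;  1872·c₂ + 250·c₁ + 36·c₀ = -2270;  250·c₂ + 36·c₁ + 7·c₀ = -302.
Inverting the 3×3 Gram matrix, [c₂, c₁, c₀]ᵀ = [-46552/45129, -25997/15043, 116674/45129]ᵀ.

c₀ = 2.585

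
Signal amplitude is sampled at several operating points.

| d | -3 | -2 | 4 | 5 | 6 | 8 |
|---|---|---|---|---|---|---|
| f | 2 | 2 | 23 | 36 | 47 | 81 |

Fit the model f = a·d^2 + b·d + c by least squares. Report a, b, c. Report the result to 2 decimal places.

a = 1.02, b = 1.90, c = -0.09

Normal-equation sums: Σd^2·d^2 = 6370, Σd^2·d = 882, Σd^2 = 154, Σd·d = 154, Σd = 18, Σ1 = 6.
And Σd^2·f = 8170, Σd·f = 1192, Σf = 191.
So MᵀM·[a, b, c]ᵀ = Mᵀf: [[6370, 882, 154]; [882, 154, 18]; [154, 18, 6]]·[a, b, c]ᵀ = [8170, 1192, 191]ᵀ.
Row-reducing yields a = 5009/4900, b = 3319/1750, c = -47/500.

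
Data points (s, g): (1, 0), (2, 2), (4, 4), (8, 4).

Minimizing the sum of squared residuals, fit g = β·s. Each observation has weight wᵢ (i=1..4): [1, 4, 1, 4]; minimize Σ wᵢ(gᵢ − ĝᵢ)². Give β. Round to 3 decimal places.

Entries of MᵀWM: Σwᵢ·s·s = 289.
For MᵀWg: Σwᵢ·s·g = 160.
So MᵀWM·[β]ᵀ = MᵀWg: [[289]]·[β]ᵀ = [160]ᵀ.
Hence β = 160 / 289 ≈ 0.553633.

β = 0.554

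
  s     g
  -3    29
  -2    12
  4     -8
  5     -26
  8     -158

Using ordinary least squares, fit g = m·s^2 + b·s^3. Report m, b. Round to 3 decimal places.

m = 1.566, b = -0.506

Normal-equation sums: Σs^2·s^2 = 5074, Σs^2·s^3 = 36642, Σs^3·s^3 = 282658.
Moment sums: Σs^2·g = -10581, Σs^3·g = -85537.
MᵀM·[m, b]ᵀ = Mᵀg becomes [[5074, 36642]; [36642, 282658]]·[m, b]ᵀ = [-10581, -85537]ᵀ.
Δ = 5074·282658 − 36642² = 91570528.
m = ((-10581)·282658 − 36642·(-85537))/91570528 = 578397/369236; b = (5074·(-85537) − 36642·(-10581))/91570528 = -5788217/11446316.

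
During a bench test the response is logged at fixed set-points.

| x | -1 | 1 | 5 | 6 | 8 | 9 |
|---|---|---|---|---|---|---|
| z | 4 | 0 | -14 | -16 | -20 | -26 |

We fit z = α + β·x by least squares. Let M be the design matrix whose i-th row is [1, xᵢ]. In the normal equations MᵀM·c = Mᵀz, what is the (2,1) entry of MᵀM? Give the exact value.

Row 2 ↔ basis x, column 1 ↔ basis 1, so (MᵀM)_{2,1} = Σᵢ x = (-1)·(1) + (1)·(1) + (5)·(1) + (6)·(1) + (8)·(1) + (9)·(1) = 28.

28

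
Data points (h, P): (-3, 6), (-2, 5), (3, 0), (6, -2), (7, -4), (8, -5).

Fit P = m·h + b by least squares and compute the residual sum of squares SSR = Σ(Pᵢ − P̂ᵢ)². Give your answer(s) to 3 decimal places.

SSR = 0.761

With design matrix X, XᵀX = [[171, 19]; [19, 6]] and XᵀP = [-108, 0]ᵀ.
det = 171·6 − 19² = 665.
m = ((-108)·6 − 19·0)/665 = -648/665; b = (171·0 − 19·(-108))/665 = 108/35.
Residuals: -6/665, -23/665, -108/665, 506/665, -176/665, -193/665; SSR = 506/665.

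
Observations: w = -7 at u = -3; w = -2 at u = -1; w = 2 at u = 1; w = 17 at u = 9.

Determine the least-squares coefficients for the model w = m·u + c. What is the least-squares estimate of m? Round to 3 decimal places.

m = 1.964

Compute the Gram sums: Σu·u = 92, Σu = 6, Σ1 = 4.
Moment sums: Σu·w = 178, Σw = 10.
XᵀX·[m, c]ᵀ = Xᵀw becomes [[92, 6]; [6, 4]]·[m, c]ᵀ = [178, 10]ᵀ.
det = 92·4 − 6² = 332.
m = (178·4 − 6·10)/332 = 163/83; c = (92·10 − 6·178)/332 = -37/83.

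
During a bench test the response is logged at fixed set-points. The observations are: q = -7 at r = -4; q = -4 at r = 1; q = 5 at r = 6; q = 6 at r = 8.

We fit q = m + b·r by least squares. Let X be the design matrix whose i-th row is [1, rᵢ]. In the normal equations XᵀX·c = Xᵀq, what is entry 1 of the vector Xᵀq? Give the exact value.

Entry 1 ↔ basis 1, so (Xᵀq)_{1} = Σᵢ qᵢ = (1)·(-7) + (1)·(-4) + (1)·(5) + (1)·(6) = 0.

0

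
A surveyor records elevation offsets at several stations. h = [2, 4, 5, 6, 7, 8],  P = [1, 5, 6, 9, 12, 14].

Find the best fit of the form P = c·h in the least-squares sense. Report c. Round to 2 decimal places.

c = 1.56

Normal-equation sums: Σh·h = 194.
And Σh·P = 302.
Normal equations: [[194]]·[c]ᵀ = [302]ᵀ.
Hence c = 302 / 194 ≈ 1.5567.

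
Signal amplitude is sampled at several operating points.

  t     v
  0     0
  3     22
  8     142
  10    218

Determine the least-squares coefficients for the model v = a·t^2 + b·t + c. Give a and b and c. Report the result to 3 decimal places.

a = 2.054, b = 1.293, c = -0.110

Normal-equation sums: Σt^2·t^2 = 14177, Σt^2·t = 1539, Σt^2 = 173, Σt·t = 173, Σt = 21, Σ1 = 4.
Moment sums: Σt^2·v = 31086, Σt·v = 3382, Σv = 382.
Normal equations: [[14177, 1539, 173]; [1539, 173, 21]; [173, 21, 4]]·[a, b, c]ᵀ = [31086, 3382, 382]ᵀ.
Solving the 3×3 system (Gaussian elimination) gives a = 9139/4450, b = 5753/4450, c = -49/445.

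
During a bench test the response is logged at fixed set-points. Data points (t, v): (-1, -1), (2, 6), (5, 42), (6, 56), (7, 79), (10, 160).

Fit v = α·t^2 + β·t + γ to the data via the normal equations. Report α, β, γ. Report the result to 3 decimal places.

With design matrix M, MᵀM = [[14339, 1691, 215]; [1691, 215, 29]; [215, 29, 6]] and Mᵀv = [22960, 2712, 342]ᵀ.
Solving the 3×3 system (Gaussian elimination) gives α = 166199/107430, β = 72619/107430, γ = -30491/17905.

α = 1.547, β = 0.676, γ = -1.703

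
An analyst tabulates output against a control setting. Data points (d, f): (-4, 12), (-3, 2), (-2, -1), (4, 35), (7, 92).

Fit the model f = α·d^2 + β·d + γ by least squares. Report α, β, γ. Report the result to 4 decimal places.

α = 1.4854, β = 2.9438, γ = -1.1023

The normal system MᵀM·[α, β, γ]ᵀ = Mᵀf is [[3010, 308, 94]; [308, 94, 2]; [94, 2, 5]]·[α, β, γ]ᵀ = [5274, 732, 140]ᵀ.
Inverting the 3×3 Gram matrix, [α, β, γ]ᵀ = [26435/17797, 4030/1369, -19618/17797]ᵀ.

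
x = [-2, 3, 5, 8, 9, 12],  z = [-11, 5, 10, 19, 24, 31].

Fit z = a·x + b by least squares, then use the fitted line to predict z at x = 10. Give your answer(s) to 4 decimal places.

ẑ = 25.6187

Sums needed: Σx·x = 327, Σx = 35, Σ1 = 6.
Moment sums: Σx·z = 827, Σz = 78.
MᵀM·[a, b]ᵀ = Mᵀz becomes [[327, 35]; [35, 6]]·[a, b]ᵀ = [827, 78]ᵀ.
Δ = 327·6 − 35² = 737.
a = (827·6 − 35·78)/737 = 2232/737; b = (327·78 − 35·827)/737 = -3439/737.
At x = 10: ẑ = (2232/737)·(10) + (-3439/737)·(1) = 18881/737.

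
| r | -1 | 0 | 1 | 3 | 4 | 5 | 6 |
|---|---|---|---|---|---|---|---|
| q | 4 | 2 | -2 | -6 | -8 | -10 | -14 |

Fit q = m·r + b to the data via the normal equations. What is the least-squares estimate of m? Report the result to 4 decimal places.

Compute the Gram sums: Σr·r = 88, Σr = 18, Σ1 = 7.
For Mᵀq: Σr·q = -190, Σq = -34.
det = 88·7 − 18² = 292.
m = ((-190)·7 − 18·(-34))/292 = -359/146; b = (88·(-34) − 18·(-190))/292 = 107/73.

m = -2.4589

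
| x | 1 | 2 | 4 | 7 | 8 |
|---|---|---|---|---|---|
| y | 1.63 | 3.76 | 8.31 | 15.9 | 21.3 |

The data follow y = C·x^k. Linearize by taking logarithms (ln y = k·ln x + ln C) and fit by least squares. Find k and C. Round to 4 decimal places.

Taking logs, ln y = k·ln x + ln C, so regress ln y on ln x.
Sums: Σln x = 6.1048, Σ(ln x)² = 10.5129, Σln y = 9.7555, Σln x·ln y = 15.5969.
Normal system: [[10.5129, 6.1048]; [6.1048, 5]]·[k, ln C]ᵀ = [15.5969, 9.7555]ᵀ.
Solving (det = 15.2960): k = 1.20482, ln C = 0.48006, so C = exp(0.48006) = 1.61617.

k = 1.2048, C = 1.6162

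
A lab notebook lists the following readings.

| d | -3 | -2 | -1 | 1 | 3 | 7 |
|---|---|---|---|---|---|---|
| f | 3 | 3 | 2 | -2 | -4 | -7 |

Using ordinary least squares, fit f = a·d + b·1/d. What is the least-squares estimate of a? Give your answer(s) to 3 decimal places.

a = -1.003

Entries of AᵀA: Σd·d = 73, Σd·1/d = 6, Σ1/d·1/d = 4397/1764.
And Σd·f = -80, Σ1/d·f = -53/6.
Normal equations: [[73, 6]; [6, 4397/1764]]·[a, b]ᵀ = [-80, -53/6]ᵀ.
Determinant 73·(4397/1764) − 6² = 257477/1764.
a = ((-80)·(4397/1764) − 6·(-53/6))/(257477/1764) = -258268/257477; b = (73·(-53/6) − 6·(-80))/(257477/1764) = -290766/257477.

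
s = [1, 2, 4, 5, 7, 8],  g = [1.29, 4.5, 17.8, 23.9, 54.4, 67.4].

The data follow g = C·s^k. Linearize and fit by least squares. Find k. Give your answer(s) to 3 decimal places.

k = 1.909

With ln gᵢ as the transformed response and ln sᵢ as the regressor:
Σln s = 7.7142, Σ(ln s)² = 13.1032, Σln g = 16.0188, Σln s·ln g = 26.6745.
Equations: 13.1032·k + 7.7142·ln C = 26.6745;  7.7142·k + 6·ln C = 16.0188.
Solving (det = 19.1098): k = 1.90866, ln C = 0.21583.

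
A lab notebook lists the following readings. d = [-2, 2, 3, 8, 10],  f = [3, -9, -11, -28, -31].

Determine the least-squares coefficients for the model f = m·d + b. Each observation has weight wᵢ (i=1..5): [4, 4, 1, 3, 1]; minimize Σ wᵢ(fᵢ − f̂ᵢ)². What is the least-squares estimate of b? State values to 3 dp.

With design matrix M, MᵀWM = [[333, 37]; [37, 13]] and MᵀWf = [-1111, -150]ᵀ.
Determinant 333·13 − 37² = 2960.
m = ((-1111)·13 − 37·(-150))/2960 = -8893/2960; b = (333·(-150) − 37·(-1111))/2960 = -239/80.

b = -2.988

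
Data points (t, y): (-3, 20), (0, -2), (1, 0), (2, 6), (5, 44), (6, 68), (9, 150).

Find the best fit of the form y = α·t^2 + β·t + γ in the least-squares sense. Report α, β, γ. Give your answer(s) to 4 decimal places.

The normal equations are: 8580·α + 1052·β + 156·γ = 15902;  1052·α + 156·β + 20·γ = 1930;  156·α + 20·β + 7·γ = 286.
(Σt^2·t^2 = 8580, Σt^2·t = 1052, Σt^2 = 156, Σt·t = 156, Σt = 20, Σ1 = 7, Σt^2·y = 15902, Σt·y = 1930, Σy = 286.)
Row-reducing yields α = 116913/59906, β = -21323/29953, γ = -18028/29953.

α = 1.9516, β = -0.7119, γ = -0.6019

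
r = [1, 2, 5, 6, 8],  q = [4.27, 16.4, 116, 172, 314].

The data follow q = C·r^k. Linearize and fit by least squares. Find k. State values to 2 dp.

Linearized form: ln q = k·ln r + ln C. From the 5 transformed points,
Σln r = 6.1738, Σ(ln r)² = 10.6052, Σln q = 19.8994, Σln r·ln q = 30.7681.
Equations: 10.6052·k + 6.1738·ln C = 30.7681;  6.1738·k + 5·ln C = 19.8994.
Solving (det = 14.9105): k = 2.07815, ln C = 1.41386.

k = 2.08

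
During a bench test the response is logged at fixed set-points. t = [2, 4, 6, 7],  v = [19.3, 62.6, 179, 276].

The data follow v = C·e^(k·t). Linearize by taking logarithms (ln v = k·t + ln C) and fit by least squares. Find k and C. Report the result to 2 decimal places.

k = 0.53, C = 6.93

Taking logs, ln v = k·t + ln C, so regress ln v on t.
Σt = 19.0000, Σ(t)² = 105.0000, Σln v = 17.9047, Σt·ln v = 92.9344.
Equations: 105.0000·k + 19.0000·ln C = 92.9344;  19.0000·k + 4·ln C = 17.9047.
Slope k = (n·Σt·ln v − Σt·Σln v)/(n·Σ(t)² − (Σt)²) = (4·92.9344 − 19.0000·17.9047)/59.0000 = 0.53473; ln C = (Σln v − k·Σt)/n = 1.93620, so C = exp(1.93620) = 6.93233.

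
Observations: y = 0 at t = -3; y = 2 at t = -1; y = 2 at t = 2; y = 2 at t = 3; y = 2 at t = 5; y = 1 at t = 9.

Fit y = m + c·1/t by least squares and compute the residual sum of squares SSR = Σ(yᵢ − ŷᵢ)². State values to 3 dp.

SSR = 3.360

Normal-equation sums: Σ1 = 6, Σ1/t = -17/90, Σ1/t·1/t = 12349/8100.
And Σy = 9, Σ1/t·y = 8/45.
MᵀM·[m, c]ᵀ = Mᵀy becomes [[6, -17/90]; [-17/90, 12349/8100]]·[m, c]ᵀ = [9, 8/45]ᵀ.
Eliminating c: (12349/8100)·(row 1) − (-17/90)·(row 2) gives (14761/1620)·m = (12349/8100)·9 − (-17/90)·(8/45) = 111413/8100, so m = 111413/73805.
Then c = ((8/45) − (-17/90)·(111413/73805))/(12349/8100) = 4482/14761.
Residuals: -103943/73805, 58607/73805, 24992/73805, 28727/73805, 6343/14761, -40098/73805; SSR = 247984/73805.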